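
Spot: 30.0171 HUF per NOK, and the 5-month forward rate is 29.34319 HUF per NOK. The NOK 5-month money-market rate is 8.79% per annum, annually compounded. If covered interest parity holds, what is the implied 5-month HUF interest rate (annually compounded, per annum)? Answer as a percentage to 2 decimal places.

T = 5/12 years.
F/S = 29.34319/30.0171 = 0.9775491 = (growth of HUF) / (growth of NOK).
NOK growth factor: (1 + 0.0879)^(5/12) = 1.0357273.
That pins the HUF growth at 1.0124743.
Annualise: 1.0124743^(12/5) − 1 = 0.030200 = 3.02%.

3.02%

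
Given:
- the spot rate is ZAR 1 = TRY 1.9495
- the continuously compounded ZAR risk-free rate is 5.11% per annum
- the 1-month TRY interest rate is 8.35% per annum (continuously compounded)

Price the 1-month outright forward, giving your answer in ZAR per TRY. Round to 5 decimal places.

T = 1/12 years.
TRY growth factor: e^(0.0835×1/12) = 1.0069826.
ZAR accumulates by e^(0.0511×1/12) = 1.0042674.
CIP: F = S · (grow TRY)/(grow ZAR) = 1.9495 × 1.0069826/1.0042674 = 1.954771 TRY per ZAR.
Invert for ZAR per TRY: 1 / 1.954771 = 0.51157.

0.51157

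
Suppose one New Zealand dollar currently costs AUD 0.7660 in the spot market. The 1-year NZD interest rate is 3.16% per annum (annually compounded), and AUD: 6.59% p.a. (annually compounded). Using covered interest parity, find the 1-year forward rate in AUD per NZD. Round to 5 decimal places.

0.79147

T = 1 year.
AUD accumulates by (1 + 0.0659)^1 = 1.065900.
NZD accumulates by (1 + 0.0316)^1 = 1.031600.
So F = 0.766 × 1.065900 / 1.031600 = 0.7914690 (AUD/NZD).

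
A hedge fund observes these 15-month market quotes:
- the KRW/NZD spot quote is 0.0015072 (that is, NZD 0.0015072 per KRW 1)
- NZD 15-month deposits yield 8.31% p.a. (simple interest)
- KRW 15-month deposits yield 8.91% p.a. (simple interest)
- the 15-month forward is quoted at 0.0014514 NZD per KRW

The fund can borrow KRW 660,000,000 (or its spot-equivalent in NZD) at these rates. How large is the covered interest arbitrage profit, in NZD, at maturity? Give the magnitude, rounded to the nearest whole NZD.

T = 15/12 years.
Invest the KRW and cover forward: 660,000,000 × 1.111375 × 0.0014514 = NZD 1,064,612.79.
Convert at spot and invest in NZD: 660,000,000 × 0.0015072 × 1.103875 = NZD 1,098,081.86.
The quoted forward undervalues KRW, so borrow KRW, convert to NZD at spot, deposit the NZD at 8.31%, and buy KRW forward at 0.0014514 to cover the loan.
The gap between the two covered legs is NZD 33,469.

NZD 33,469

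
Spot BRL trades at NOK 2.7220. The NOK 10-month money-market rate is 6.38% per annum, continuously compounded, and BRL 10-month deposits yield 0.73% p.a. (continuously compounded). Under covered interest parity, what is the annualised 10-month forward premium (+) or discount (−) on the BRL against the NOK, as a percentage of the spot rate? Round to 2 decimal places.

+5.79%

T = 10/12 years.
F = S · g_NOK/g_BRL = 2.722 × 1.0546054/1.0061019 = 2.8532258.
Annualised premium = (F − S)/S × (1/T) = (2.8532258 − 2.722)/2.722 ÷ (10/12) = 5.79%.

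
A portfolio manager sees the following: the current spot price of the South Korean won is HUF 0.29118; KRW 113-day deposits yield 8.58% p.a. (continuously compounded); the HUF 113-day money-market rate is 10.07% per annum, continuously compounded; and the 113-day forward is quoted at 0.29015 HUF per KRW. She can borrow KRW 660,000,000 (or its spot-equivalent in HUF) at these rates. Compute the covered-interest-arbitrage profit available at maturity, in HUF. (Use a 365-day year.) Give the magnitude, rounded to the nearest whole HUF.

T = 113/365 years.
Route A — deposit KRW, sell forward: 660,000,000 × 1.02691867384 × 0.29015 = HUF 196,653,899.12.
Route B — convert at spot, deposit HUF: 660,000,000 × 0.29118 × 1.0316666656 = HUF 198,264,461.80.
The quoted forward undervalues KRW, so borrow KRW, convert to HUF at spot, deposit the HUF at 10.07%, and buy KRW forward at 0.29015 to cover the loan.
The gap between the two covered legs is HUF 1,610,563.

HUF 1,610,563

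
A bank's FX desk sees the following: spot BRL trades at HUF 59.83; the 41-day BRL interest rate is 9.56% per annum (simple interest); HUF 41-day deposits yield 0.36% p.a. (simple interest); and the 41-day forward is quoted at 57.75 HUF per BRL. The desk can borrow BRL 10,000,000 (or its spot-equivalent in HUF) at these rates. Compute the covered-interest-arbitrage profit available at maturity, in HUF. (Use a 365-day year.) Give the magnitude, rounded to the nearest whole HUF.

T = 41/365 years.
Route A — deposit BRL, sell forward: 10,000,000 × 1.01073863014 × 57.75 = HUF 583,701,558.91.
Route B — convert at spot, deposit HUF: 10,000,000 × 59.83 × 1.00040438356 = HUF 598,541,942.68.
The quoted forward undervalues BRL, so borrow BRL, convert to HUF at spot, deposit the HUF at 0.36%, and buy BRL forward at 57.75 to cover the loan.
The gap between the two covered legs is HUF 14,840,384.

HUF 14,840,384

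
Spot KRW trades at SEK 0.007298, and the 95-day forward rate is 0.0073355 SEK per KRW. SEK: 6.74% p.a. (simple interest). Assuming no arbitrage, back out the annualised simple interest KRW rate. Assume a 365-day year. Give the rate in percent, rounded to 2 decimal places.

T = 95/365 years.
CIP gives F = S · g_SEK/g_KRW, so g_SEK/g_KRW = 0.0073355/0.007298 = 1.0051384.
The SEK side grows by 1 + 0.0674×95/365 = 1.0175425.
So the KRW growth factor = 1.0123407.
r = (1.0123407 − 1)/(95/365) = 0.047414 → 4.74%.

4.74%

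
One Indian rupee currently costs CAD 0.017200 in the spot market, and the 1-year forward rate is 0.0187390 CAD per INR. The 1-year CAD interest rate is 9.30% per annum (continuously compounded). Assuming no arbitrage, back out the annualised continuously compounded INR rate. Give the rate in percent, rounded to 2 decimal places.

T = 1 year.
By CIP, F/S equals the CAD-to-INR growth ratio: 0.018739/0.0172 = 1.0894767.
CAD growth factor: e^(0.0930×1) = 1.0974617.
Hence g_INR = 1.0073292.
r = ln(1.0073292)/1 = 0.007302 → 0.73%.

0.73%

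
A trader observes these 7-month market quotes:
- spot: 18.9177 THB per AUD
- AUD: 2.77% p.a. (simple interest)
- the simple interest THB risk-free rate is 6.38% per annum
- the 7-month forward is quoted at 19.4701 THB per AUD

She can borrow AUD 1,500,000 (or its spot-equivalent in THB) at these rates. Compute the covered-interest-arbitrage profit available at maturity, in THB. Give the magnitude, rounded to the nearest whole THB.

THB 244,426

T = 7/12 years.
Invest the AUD and cover forward: 1,500,000 × 1.0161583333 × 19.4701 = THB 29,677,056.55.
Convert at spot and invest in THB: 1,500,000 × 18.9177 × 1.0372166667 = THB 29,432,630.60.
The quoted forward overvalues AUD, so borrow THB, buy AUD at spot, deposit the AUD at 2.77%, and sell the proceeds forward at 19.4701.
Profit = 29,677,056.55 − 29,432,630.60 = THB 244,426.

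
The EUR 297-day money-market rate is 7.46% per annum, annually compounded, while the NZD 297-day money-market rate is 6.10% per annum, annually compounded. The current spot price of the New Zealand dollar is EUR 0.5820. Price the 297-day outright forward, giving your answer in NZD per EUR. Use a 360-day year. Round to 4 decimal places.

T = 297/360 years.
EUR accumulates by (1 + 0.0746)^(297/360) = 1.0611545.
NZD growth factor: (1 + 0.0610)^(297/360) = 1.0500626.
So F = 0.582 × 1.0611545 / 1.0500626 = 0.5881477 (EUR/NZD).
Quoted the other way: 1/0.5881477 = 1.7003 NZD per EUR.

1.7003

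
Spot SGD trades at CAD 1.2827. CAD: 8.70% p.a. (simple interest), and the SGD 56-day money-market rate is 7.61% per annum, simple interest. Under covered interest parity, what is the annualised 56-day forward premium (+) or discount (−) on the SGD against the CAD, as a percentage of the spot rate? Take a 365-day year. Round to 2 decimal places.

T = 56/365 years.
F = S · g_CAD/g_SGD = 1.2827 × 1.0133479/1.0116756 = 1.2848203.
Annualised premium = (F − S)/S × (1/T) = (1.2848203 − 1.2827)/1.2827 ÷ (56/365) = 1.08%.

+1.08%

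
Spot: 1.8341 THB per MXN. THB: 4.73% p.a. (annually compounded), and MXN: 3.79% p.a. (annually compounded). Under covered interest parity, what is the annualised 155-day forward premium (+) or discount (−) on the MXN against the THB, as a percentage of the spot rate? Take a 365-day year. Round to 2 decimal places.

+0.90%

T = 155/365 years.
CIP forward (THB per MXN) = 1.8341 × 1.0198196/1.0159225 = 1.8411356.
Annualised premium = (F − S)/S × (1/T) = (1.8411356 − 1.8341)/1.8341 ÷ (155/365) = 0.90%.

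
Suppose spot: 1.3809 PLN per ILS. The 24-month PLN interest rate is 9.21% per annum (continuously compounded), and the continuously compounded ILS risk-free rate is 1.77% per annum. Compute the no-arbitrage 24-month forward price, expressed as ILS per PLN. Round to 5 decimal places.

T = 2 years.
Growth of 1 PLN over T: e^(0.0921×2) = 1.2022563.
Growth of 1 ILS over T: e^(0.0177×2) = 1.036034.
So F = 1.3809 × 1.2022563 / 1.036034 = 1.602453 (PLN/ILS).
Invert for ILS per PLN: 1 / 1.602453 = 0.62404.

0.62404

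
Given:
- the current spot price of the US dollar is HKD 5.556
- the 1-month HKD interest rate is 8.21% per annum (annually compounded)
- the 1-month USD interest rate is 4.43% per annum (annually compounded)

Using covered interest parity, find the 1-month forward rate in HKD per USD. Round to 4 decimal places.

T = 1/12 years.
HKD accumulates by (1 + 0.0821)^(1/12) = 1.006597.
USD accumulates by (1 + 0.0443)^(1/12) = 1.0036188.
CIP: F = S · (grow HKD)/(grow USD) = 5.556 × 1.006597/1.0036188 = 5.572487 HKD per USD.

5.5725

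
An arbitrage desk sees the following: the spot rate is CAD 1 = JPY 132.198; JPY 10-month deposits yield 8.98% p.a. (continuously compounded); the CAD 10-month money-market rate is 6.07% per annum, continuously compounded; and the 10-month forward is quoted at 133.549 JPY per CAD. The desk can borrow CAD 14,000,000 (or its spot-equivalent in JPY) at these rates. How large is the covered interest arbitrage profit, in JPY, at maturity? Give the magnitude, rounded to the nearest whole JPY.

JPY 27,891,593

T = 10/12 years.
Keep in CAD, deliver into the forward: 14,000,000·1.051884516746·133.549 = JPY 1,966,693,754.58.
Swap to JPY now, deposit: 14,000,000·132.198·1.077704518496 = JPY 1,994,585,347.11.
The quoted forward undervalues CAD, so borrow CAD, convert to JPY at spot, deposit the JPY at 8.98%, and buy CAD forward at 133.549 to cover the loan.
Profit = 1,994,585,347.11 − 1,966,693,754.58 = JPY 27,891,593.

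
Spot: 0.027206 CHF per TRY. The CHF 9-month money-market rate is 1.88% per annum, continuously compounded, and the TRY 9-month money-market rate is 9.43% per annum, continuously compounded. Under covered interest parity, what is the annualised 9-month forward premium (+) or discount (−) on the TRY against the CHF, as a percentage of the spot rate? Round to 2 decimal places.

T = 9/12 years.
CIP forward (CHF per TRY) = 0.027206 × 1.0141999/1.073286 = 0.025708266.
(F − S)/S ÷ T = (0.025708266 − 0.027206)/0.027206/(9/12) = -0.073402 → -7.34%.

-7.34%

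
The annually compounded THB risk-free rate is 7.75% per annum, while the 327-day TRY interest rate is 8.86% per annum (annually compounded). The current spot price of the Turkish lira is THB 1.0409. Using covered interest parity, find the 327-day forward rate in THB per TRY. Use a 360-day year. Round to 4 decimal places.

1.0313

T = 327/360 years.
THB accumulates by (1 + 0.0775)^(327/360) = 1.0701526.
TRY growth factor: (1 + 0.0886)^(327/360) = 1.0801616.
CIP: F = S · (grow THB)/(grow TRY) = 1.0409 × 1.0701526/1.0801616 = 1.031255 THB per TRY.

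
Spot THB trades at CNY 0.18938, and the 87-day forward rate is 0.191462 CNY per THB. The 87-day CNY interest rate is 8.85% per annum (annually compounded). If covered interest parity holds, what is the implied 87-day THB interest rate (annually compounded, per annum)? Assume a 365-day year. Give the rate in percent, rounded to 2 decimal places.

T = 87/365 years.
By CIP, F/S equals the CNY-to-THB growth ratio: 0.191462/0.18938 = 1.0109938.
CNY growth factor: (1 + 0.0885)^(87/365) = 1.0204184.
That pins the THB growth at 1.0093221.
r = 1.0093221^(365/87) − 1 = 0.039696 → 3.97%.

3.97%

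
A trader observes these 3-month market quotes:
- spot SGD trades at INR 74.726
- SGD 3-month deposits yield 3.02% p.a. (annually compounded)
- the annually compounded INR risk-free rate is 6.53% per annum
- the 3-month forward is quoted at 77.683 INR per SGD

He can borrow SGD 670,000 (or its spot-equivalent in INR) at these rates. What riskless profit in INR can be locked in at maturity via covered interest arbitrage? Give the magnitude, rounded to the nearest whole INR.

T = 3/12 years.
Keep in SGD, deliver into the forward: 670,000·1.007465972·77.683 = INR 52,436,196.00.
Swap to INR now, deposit: 670,000·74.726·1.0159398172 = INR 50,864,469.58.
The quoted forward overvalues SGD, so borrow INR, buy SGD at spot, deposit the SGD at 3.02%, and sell the proceeds forward at 77.683.
The gap between the two covered legs is INR 1,571,726.

INR 1,571,726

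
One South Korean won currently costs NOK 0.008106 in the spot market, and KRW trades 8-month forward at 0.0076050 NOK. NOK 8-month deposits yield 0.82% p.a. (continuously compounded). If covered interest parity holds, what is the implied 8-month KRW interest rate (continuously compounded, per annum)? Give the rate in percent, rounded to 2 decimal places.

10.39%

T = 8/12 years.
CIP gives F = S · g_NOK/g_KRW, so g_NOK/g_KRW = 0.007605/0.008106 = 0.9381939.
NOK growth factor: e^(0.0082×8/12) = 1.0054816.
So the KRW growth factor = 1.0717205.
Take logs: ln 1.0717205 / (8/12) = 0.103898, so 10.39%.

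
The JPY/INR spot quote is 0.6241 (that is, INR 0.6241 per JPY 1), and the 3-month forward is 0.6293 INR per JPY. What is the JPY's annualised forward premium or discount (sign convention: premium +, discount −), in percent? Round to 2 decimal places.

T = 3/12 years.
JPY trades forward at +0.83320% vs spot over the period.
×(1/T) gives 3.33% p.a.

+3.33%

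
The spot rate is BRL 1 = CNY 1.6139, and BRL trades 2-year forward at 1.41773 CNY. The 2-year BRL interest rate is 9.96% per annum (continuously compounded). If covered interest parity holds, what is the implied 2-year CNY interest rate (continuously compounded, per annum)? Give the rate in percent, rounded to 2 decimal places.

T = 2 years.
CIP gives F = S · g_CNY/g_BRL, so g_CNY/g_BRL = 1.41773/1.6139 = 0.8784497.
BRL growth factor: e^(0.0996×2) = 1.220426.
Hence g_CNY = 1.0720829.
Take logs: ln 1.0720829 / 2 = 0.034802, so 3.48%.

3.48%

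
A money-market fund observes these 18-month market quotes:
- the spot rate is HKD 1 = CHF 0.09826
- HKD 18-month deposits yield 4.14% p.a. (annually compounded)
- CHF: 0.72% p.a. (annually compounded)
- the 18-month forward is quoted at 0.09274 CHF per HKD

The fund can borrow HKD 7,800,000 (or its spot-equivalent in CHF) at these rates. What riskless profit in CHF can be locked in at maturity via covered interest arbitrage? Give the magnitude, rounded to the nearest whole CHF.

CHF 5,965

T = 18/12 years.
Invest the HKD and cover forward: 7,800,000 × 1.06273837 × 0.09274 = CHF 768,755.18.
Convert at spot and invest in CHF: 7,800,000 × 0.09826 × 1.01081942 = CHF 774,720.31.
The quoted forward undervalues HKD, so borrow HKD, convert to CHF at spot, deposit the CHF at 0.72%, and buy HKD forward at 0.09274 to cover the loan.
The gap between the two covered legs is CHF 5,965.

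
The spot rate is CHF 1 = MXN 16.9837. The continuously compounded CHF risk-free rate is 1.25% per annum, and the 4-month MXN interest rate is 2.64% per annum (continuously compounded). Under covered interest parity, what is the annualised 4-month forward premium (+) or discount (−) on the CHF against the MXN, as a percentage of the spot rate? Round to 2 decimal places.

+1.39%

T = 4/12 years.
No-arbitrage forward: 16.9837 × 1.0088388 / 1.0041754 = 17.0625725 MXN/CHF.
(F − S)/S ÷ T = (17.0625725 − 16.9837)/16.9837/(4/12) = 0.013932 → 1.39%.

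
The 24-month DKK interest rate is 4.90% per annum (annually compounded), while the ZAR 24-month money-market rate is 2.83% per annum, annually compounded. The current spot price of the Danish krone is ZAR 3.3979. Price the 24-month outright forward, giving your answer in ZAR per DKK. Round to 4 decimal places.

T = 2 years.
Growth of 1 ZAR over T: (1 + 0.0283)^2 = 1.0574009.
Growth of 1 DKK over T: (1 + 0.0490)^2 = 1.100401.
So F = 3.3979 × 1.0574009 / 1.100401 = 3.265121 (ZAR/DKK).

3.2651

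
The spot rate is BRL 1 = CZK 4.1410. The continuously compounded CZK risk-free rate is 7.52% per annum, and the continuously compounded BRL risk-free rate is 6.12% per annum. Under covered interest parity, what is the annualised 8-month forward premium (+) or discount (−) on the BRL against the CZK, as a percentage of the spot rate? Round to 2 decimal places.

T = 8/12 years.
No-arbitrage forward: 4.141 × 1.0514113 / 1.0416438 = 4.1798302 CZK/BRL.
(F − S)/S ÷ T = (4.1798302 − 4.141)/4.141/(8/12) = 0.014066 → 1.41%.

+1.41%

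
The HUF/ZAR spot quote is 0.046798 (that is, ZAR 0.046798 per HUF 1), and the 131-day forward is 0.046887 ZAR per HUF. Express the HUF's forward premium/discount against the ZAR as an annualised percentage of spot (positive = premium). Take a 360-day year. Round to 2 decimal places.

+0.52%

T = 131/360 years.
HUF trades forward at +0.19018% vs spot over the period.
Annualise by dividing by T: 0.0019018 / (131/360) = 0.005226 → 0.52%.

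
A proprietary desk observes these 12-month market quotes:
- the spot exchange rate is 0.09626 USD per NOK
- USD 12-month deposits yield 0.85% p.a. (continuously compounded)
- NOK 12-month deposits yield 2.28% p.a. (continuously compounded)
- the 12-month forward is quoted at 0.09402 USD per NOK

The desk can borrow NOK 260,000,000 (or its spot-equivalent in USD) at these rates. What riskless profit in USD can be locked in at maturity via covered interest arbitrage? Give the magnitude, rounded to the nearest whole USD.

T = 1 year.
Invest the NOK and cover forward: 260,000,000 × 1.0230619067 × 0.09402 = USD 25,008,952.92.
Convert at spot and invest in USD: 260,000,000 × 0.09626 × 1.0085362276 = USD 25,241,241.29.
The quoted forward undervalues NOK, so borrow NOK, convert to USD at spot, deposit the USD at 0.85%, and buy NOK forward at 0.09402 to cover the loan.
The gap between the two covered legs is USD 232,288.

USD 232,288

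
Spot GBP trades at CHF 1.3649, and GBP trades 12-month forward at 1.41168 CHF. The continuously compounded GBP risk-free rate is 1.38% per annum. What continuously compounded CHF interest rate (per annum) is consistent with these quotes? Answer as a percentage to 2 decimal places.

T = 1 year.
CIP gives F = S · g_CHF/g_GBP, so g_CHF/g_GBP = 1.41168/1.3649 = 1.0342736.
GBP growth factor: e^(0.0138×1) = 1.0138957.
So the CHF growth factor = 1.0486456.
Take logs: ln 1.0486456 / 1 = 0.047499, so 4.75%.

4.75%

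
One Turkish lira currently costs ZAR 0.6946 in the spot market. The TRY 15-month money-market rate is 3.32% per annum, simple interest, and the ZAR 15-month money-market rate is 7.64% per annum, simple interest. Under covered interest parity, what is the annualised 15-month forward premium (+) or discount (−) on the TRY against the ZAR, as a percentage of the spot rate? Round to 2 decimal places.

+4.15%

T = 15/12 years.
F = S · g_ZAR/g_TRY = 0.6946 × 1.095500/1.041500 = 0.7306138.
(F − S)/S ÷ T = (0.7306138 − 0.6946)/0.6946/(15/12) = 0.041479 → 4.15%.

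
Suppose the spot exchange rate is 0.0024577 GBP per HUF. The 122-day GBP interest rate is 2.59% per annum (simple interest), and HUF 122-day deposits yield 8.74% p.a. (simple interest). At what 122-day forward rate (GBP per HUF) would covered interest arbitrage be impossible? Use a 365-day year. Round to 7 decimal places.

0.0024086

T = 122/365 years.
GBP growth factor: 1 + 0.0259×122/365 = 1.008657.
HUF growth factor: 1 + 0.0874×122/365 = 1.0292132.
Forward (GBP per HUF) = 0.0024577 × 1.008657 / 1.0292132 = 0.002408613.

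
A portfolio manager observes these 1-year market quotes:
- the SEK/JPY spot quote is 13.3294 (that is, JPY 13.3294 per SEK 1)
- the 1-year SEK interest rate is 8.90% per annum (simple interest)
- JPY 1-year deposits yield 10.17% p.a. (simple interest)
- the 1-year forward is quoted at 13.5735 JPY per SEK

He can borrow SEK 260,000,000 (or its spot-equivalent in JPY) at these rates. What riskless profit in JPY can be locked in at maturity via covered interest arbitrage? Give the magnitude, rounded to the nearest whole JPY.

JPY 25,100,795

T = 1 year.
Keep in SEK, deliver into the forward: 260,000,000·1.089000·13.5735 = JPY 3,843,200,790.00.
Swap to JPY now, deposit: 260,000,000·13.3294·1.101700 = JPY 3,818,099,994.80.
The quoted forward overvalues SEK, so borrow JPY, buy SEK at spot, deposit the SEK at 8.90%, and sell the proceeds forward at 13.5735.
The gap between the two covered legs is JPY 25,100,795.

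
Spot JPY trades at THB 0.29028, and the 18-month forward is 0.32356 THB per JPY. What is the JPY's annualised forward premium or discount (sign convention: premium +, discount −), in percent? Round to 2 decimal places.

+7.64%

T = 18/12 years.
(F − S)/S = (0.32356 − 0.29028)/0.29028 = 0.1146479.
Per annum: 0.1146479 / (18/12) = 0.076432 = 7.64%.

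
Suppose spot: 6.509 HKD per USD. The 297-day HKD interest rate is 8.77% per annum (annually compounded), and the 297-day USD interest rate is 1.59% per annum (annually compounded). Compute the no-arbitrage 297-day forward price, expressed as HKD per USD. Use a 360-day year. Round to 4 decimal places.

T = 297/360 years.
HKD accumulates by (1 + 0.0877)^(297/360) = 1.0718155.
Growth of 1 USD over T: (1 + 0.0159)^(297/360) = 1.0130994.
CIP: F = S · (grow HKD)/(grow USD) = 6.509 × 1.0718155/1.0130994 = 6.886241 HKD per USD.

6.8862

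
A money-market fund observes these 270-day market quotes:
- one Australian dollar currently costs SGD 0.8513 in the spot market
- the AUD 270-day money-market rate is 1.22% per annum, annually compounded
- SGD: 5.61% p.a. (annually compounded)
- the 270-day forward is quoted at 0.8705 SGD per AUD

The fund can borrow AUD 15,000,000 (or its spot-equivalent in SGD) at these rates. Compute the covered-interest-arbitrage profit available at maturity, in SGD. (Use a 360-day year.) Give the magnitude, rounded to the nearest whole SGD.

T = 270/360 years.
Invest the AUD and cover forward: 15,000,000 × 1.0091361167 × 0.8705 = SGD 13,176,794.84.
Convert at spot and invest in SGD: 15,000,000 × 0.8513 × 1.0417866359 = SGD 13,303,094.45.
The quoted forward undervalues AUD, so borrow AUD, convert to SGD at spot, deposit the SGD at 5.61%, and buy AUD forward at 0.8705 to cover the loan.
The gap between the two covered legs is SGD 126,300.

SGD 126,300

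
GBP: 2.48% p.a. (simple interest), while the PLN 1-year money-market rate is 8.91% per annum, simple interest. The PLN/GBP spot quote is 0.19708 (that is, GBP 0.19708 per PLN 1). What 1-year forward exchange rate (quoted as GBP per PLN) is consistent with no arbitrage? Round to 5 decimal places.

T = 1 year.
Growth of 1 GBP over T: 1 + 0.0248×1 = 1.024800.
PLN growth factor: 1 + 0.0891×1 = 1.089100.
Forward (GBP per PLN) = 0.19708 × 1.024800 / 1.089100 = 0.1854445.

0.18544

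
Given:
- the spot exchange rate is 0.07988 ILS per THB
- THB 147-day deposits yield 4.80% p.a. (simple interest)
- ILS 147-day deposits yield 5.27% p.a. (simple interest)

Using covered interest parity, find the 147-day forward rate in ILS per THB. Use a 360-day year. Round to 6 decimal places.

T = 147/360 years.
ILS growth factor: 1 + 0.0527×147/360 = 1.0215192.
THB growth factor: 1 + 0.0480×147/360 = 1.019600.
Forward (ILS per THB) = 0.07988 × 1.0215192 / 1.019600 = 0.08003036.

0.080030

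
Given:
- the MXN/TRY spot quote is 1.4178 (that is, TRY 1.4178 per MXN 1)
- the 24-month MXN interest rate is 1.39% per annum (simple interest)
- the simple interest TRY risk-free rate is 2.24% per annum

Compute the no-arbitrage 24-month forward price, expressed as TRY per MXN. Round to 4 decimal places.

T = 2 years.
Growth of 1 TRY over T: 1 + 0.0224×2 = 1.044800.
MXN growth factor: 1 + 0.0139×2 = 1.027800.
CIP: F = S · (grow TRY)/(grow MXN) = 1.4178 × 1.044800/1.027800 = 1.441251 TRY per MXN.

1.4413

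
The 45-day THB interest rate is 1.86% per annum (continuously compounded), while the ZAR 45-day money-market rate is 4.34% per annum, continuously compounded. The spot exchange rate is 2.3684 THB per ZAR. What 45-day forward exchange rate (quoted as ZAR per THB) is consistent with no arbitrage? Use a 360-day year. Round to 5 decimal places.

0.42354

T = 45/360 years.
THB growth factor: e^(0.0186×45/360) = 1.0023277.
ZAR accumulates by e^(0.0434×45/360) = 1.0054397.
Forward (THB per ZAR) = 2.3684 × 1.0023277 / 1.0054397 = 2.361069.
Invert for ZAR per THB: 1 / 2.361069 = 0.42354.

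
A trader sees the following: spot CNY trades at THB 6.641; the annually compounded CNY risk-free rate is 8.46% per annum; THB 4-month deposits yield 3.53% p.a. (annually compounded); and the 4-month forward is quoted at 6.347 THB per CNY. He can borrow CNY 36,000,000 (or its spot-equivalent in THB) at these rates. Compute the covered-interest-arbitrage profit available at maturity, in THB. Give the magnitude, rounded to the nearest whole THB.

THB 7,094,806

T = 4/12 years.
Invest the CNY and cover forward: 36,000,000 × 1.02744015098 × 6.347 = THB 234,761,854.98.
Convert at spot and invest in THB: 36,000,000 × 6.641 × 1.01163086518 = THB 241,856,660.72.
The quoted forward undervalues CNY, so borrow CNY, convert to THB at spot, deposit the THB at 3.53%, and buy CNY forward at 6.347 to cover the loan.
Profit = 241,856,660.72 − 234,761,854.98 = THB 7,094,806.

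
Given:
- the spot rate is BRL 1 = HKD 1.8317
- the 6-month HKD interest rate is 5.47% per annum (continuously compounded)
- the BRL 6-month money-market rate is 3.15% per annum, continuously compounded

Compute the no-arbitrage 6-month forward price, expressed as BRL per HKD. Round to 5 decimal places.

T = 6/12 years.
HKD accumulates by e^(0.0547×6/12) = 1.0277274.
BRL growth factor: e^(0.0315×6/12) = 1.0158747.
CIP: F = S · (grow HKD)/(grow BRL) = 1.8317 × 1.0277274/1.0158747 = 1.853071 HKD per BRL.
Invert for BRL per HKD: 1 / 1.853071 = 0.53964.

0.53964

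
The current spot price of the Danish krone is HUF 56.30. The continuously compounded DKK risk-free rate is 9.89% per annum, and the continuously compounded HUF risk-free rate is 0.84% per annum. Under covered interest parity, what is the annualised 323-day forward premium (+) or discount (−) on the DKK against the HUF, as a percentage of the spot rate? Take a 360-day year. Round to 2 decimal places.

-8.69%

T = 323/360 years.
CIP forward (HUF per DKK) = 56.3 × 1.0075651/1.0927913 = 51.90919.
Annualised premium = (F − S)/S × (1/T) = (51.90919 − 56.3)/56.3 ÷ (323/360) = -8.69%.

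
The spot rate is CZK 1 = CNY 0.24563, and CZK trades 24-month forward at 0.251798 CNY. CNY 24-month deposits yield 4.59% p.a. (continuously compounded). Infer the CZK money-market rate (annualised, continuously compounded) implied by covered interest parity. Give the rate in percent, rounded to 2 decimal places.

3.35%

T = 2 years.
By CIP, F/S equals the CNY-to-CZK growth ratio: 0.251798/0.24563 = 1.0251109.
CNY growth factor: e^(0.0459×2) = 1.0961456.
Hence g_CZK = 1.0692946.
r = ln(1.0692946)/2 = 0.033500 → 3.35%.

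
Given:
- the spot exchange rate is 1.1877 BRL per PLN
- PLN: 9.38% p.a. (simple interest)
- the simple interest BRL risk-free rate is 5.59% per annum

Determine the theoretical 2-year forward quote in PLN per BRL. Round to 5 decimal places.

T = 2 years.
Growth of 1 BRL over T: 1 + 0.0559×2 = 1.111800.
Growth of 1 PLN over T: 1 + 0.0938×2 = 1.187600.
So F = 1.1877 × 1.111800 / 1.187600 = 1.111894 (BRL/PLN).
Invert for PLN per BRL: 1 / 1.111894 = 0.89937.

0.89937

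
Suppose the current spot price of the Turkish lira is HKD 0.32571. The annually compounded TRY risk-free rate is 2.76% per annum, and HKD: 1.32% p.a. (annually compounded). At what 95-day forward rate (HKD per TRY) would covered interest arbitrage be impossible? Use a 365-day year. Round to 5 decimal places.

T = 95/365 years.
Growth of 1 HKD over T: (1 + 0.0132)^(95/365) = 1.003419.
TRY accumulates by (1 + 0.0276)^(95/365) = 1.0071114.
So F = 0.32571 × 1.003419 / 1.0071114 = 0.3245158 (HKD/TRY).

0.32452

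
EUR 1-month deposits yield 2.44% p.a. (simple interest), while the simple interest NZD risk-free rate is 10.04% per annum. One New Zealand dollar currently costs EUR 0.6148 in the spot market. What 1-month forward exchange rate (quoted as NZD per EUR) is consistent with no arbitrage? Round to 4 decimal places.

T = 1/12 years.
EUR growth factor: 1 + 0.0244×1/12 = 1.0020333.
NZD growth factor: 1 + 0.1004×1/12 = 1.0083667.
CIP: F = S · (grow EUR)/(grow NZD) = 0.6148 × 1.0020333/1.0083667 = 0.6109385 EUR per NZD.
Invert for NZD per EUR: 1 / 0.6109385 = 1.6368.

1.6368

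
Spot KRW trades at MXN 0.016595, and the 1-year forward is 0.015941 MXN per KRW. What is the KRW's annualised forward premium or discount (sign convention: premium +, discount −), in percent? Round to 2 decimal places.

T = 1 year.
Period premium: (0.015941 − 0.016595)/0.016595 = -0.0394095.
×(1/T) gives -3.94% p.a.

-3.94%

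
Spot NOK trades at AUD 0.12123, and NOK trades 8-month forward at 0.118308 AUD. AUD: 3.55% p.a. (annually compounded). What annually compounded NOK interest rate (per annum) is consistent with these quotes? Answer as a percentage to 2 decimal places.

7.41%

T = 8/12 years.
By CIP, F/S equals the AUD-to-NOK growth ratio: 0.118308/0.12123 = 0.9758971.
AUD growth factor: (1 + 0.0355)^(8/12) = 1.0235288.
That pins the NOK growth at 1.0488081.
Annualise: 1.0488081^(12/8) − 1 = 0.074098 = 7.41%.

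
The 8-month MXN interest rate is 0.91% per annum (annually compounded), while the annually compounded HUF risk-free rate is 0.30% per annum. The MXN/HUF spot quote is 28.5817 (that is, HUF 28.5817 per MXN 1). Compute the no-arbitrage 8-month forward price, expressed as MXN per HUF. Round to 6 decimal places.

0.035129

T = 8/12 years.
HUF growth factor: (1 + 0.0030)^(8/12) = 1.001999.
Growth of 1 MXN over T: (1 + 0.0091)^(8/12) = 1.0060575.
CIP: F = S · (grow HUF)/(grow MXN) = 28.5817 × 1.001999/1.0060575 = 28.46640 HUF per MXN.
Quoted the other way: 1/28.46640 = 0.035129 MXN per HUF.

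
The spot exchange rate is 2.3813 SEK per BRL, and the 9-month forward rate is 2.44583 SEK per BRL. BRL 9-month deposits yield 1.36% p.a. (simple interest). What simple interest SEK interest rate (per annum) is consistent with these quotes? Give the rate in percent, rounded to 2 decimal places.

5.01%

T = 9/12 years.
CIP gives F = S · g_SEK/g_BRL, so g_SEK/g_BRL = 2.44583/2.3813 = 1.0270986.
BRL growth factor: 1 + 0.0136×9/12 = 1.010200.
Hence g_SEK = 1.037575.
(1.037575 − 1)/T = 0.050100, i.e. 5.01%.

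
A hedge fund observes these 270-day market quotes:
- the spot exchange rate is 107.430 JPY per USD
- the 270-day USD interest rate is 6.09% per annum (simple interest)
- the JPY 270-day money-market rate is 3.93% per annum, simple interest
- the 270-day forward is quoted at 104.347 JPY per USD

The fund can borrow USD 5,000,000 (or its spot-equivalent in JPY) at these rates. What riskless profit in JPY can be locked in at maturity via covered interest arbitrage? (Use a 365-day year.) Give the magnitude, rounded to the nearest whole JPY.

T = 270/365 years.
Invest the USD and cover forward: 5,000,000 × 1.04504931507 × 104.347 = JPY 545,238,804.40.
Convert at spot and invest in JPY: 5,000,000 × 107.430 × 1.02907123288 = JPY 552,765,612.74.
The quoted forward undervalues USD, so borrow USD, convert to JPY at spot, deposit the JPY at 3.93%, and buy USD forward at 104.347 to cover the loan.
The gap between the two covered legs is JPY 7,526,808.

JPY 7,526,808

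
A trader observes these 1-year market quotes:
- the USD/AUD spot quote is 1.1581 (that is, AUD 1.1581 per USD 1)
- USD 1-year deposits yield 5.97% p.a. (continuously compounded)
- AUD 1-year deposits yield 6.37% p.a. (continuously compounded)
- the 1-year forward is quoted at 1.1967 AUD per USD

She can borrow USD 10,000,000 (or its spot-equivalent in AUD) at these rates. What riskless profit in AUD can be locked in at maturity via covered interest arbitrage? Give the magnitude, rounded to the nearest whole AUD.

AUD 360,474

T = 1 year.
Keep in USD, deliver into the forward: 10,000,000·1.0615180434·1.1967 = AUD 12,703,186.43.
Swap to AUD now, deposit: 10,000,000·1.1581·1.065772619 = AUD 12,342,712.70.
The quoted forward overvalues USD, so borrow AUD, buy USD at spot, deposit the USD at 5.97%, and sell the proceeds forward at 1.1967.
Profit = 12,703,186.43 − 12,342,712.70 = AUD 360,474.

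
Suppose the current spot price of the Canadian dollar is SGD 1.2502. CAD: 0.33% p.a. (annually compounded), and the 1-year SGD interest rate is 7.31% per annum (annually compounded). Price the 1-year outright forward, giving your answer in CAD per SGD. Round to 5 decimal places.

0.74784

T = 1 year.
Growth of 1 SGD over T: (1 + 0.0731)^1 = 1.073100.
CAD accumulates by (1 + 0.0033)^1 = 1.003300.
Forward (SGD per CAD) = 1.2502 × 1.073100 / 1.003300 = 1.337177.
Quoted the other way: 1/1.337177 = 0.74784 CAD per SGD.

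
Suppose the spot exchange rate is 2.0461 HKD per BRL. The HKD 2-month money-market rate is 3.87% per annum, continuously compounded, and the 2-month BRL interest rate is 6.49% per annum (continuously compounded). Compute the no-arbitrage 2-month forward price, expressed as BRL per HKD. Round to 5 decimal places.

0.49087

T = 2/12 years.
Growth of 1 HKD over T: e^(0.0387×2/12) = 1.0064708.
BRL growth factor: e^(0.0649×2/12) = 1.0108754.
CIP: F = S · (grow HKD)/(grow BRL) = 2.0461 × 1.0064708/1.0108754 = 2.037185 HKD per BRL.
Invert for BRL per HKD: 1 / 2.037185 = 0.49087.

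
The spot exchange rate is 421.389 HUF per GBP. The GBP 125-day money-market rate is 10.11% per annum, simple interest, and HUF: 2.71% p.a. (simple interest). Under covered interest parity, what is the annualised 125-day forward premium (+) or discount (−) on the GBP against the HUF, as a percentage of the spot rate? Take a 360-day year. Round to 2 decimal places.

T = 125/360 years.
F = S · g_HUF/g_GBP = 421.389 × 1.0094097/1.0351042 = 410.928817.
(F − S)/S ÷ T = (410.928817 − 421.389)/421.389/(125/360) = -0.071491 → -7.15%.

-7.15%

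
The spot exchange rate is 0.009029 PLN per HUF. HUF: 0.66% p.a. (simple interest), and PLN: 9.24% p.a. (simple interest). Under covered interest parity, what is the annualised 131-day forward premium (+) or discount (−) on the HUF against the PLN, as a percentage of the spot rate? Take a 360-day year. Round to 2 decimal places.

T = 131/360 years.
No-arbitrage forward: 0.009029 × 1.0336233 / 1.0024017 = 0.009310224 PLN/HUF.
Annualised premium = (F − S)/S × (1/T) = (0.009310224 − 0.009029)/0.009029 ÷ (131/360) = 8.56%.

+8.56%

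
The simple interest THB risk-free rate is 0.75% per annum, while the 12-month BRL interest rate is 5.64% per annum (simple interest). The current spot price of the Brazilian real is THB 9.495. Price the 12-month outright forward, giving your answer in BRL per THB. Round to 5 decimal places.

0.11043

T = 1 year.
Growth of 1 THB over T: 1 + 0.0075×1 = 1.007500.
BRL accumulates by 1 + 0.0564×1 = 1.056400.
CIP: F = S · (grow THB)/(grow BRL) = 9.495 × 1.007500/1.056400 = 9.055483 THB per BRL.
Quoted the other way: 1/9.055483 = 0.11043 BRL per THB.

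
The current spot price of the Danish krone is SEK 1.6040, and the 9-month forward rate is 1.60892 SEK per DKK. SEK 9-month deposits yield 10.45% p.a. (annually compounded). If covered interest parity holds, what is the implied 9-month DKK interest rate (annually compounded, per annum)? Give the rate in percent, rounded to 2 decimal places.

10.00%

T = 9/12 years.
F/S = 1.60892/1.604 = 1.0030673 = (growth of SEK) / (growth of DKK).
The SEK side grows by (1 + 0.1045)^(9/12) = 1.0773933.
Hence g_DKK = 1.0740987.
r = 1.0740987^(12/9) − 1 = 0.099999 → 10.00%.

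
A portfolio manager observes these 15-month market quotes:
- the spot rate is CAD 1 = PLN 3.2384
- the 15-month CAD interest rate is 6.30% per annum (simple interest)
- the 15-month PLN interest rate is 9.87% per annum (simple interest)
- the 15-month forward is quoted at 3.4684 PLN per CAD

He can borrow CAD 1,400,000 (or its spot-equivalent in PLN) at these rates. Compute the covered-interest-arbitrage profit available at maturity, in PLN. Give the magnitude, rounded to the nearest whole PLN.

PLN 145,038

T = 15/12 years.
Route A — deposit CAD, sell forward: 1,400,000 × 1.078750 × 3.4684 = PLN 5,238,151.10.
Route B — convert at spot, deposit PLN: 1,400,000 × 3.2384 × 1.123375 = PLN 5,093,112.64.
The quoted forward overvalues CAD, so borrow PLN, buy CAD at spot, deposit the CAD at 6.30%, and sell the proceeds forward at 3.4684.
Arbitrage profit = |5,238,151.10 − 5,093,112.64| = PLN 145,038.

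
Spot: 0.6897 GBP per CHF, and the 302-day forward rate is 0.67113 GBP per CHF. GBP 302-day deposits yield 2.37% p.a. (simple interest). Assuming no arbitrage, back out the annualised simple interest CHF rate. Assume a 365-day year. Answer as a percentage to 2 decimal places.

T = 302/365 years.
By CIP, F/S equals the GBP-to-CHF growth ratio: 0.67113/0.6897 = 0.9730753.
GBP growth factor: 1 + 0.0237×302/365 = 1.0196093.
So the CHF growth factor = 1.0478216.
r = (1.0478216 − 1)/(302/365) = 0.057798 → 5.78%.

5.78%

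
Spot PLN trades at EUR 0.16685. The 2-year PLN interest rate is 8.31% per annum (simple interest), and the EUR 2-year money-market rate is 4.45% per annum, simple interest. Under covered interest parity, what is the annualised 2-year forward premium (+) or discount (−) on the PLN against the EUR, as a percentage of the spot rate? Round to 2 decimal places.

-3.31%

T = 2 years.
CIP forward (EUR per PLN) = 0.16685 × 1.089000/1.166200 = 0.15580488.
Annualised premium = (F − S)/S × (1/T) = (0.15580488 − 0.16685)/0.16685 ÷ 2 = -3.31%.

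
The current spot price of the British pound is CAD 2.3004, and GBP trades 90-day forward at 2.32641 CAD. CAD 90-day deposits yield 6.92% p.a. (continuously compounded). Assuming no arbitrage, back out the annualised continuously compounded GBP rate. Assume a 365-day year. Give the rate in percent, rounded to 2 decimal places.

2.36%

T = 90/365 years.
By CIP, F/S equals the CAD-to-GBP growth ratio: 2.32641/2.3004 = 1.0113067.
CAD growth factor: e^(0.0692×90/365) = 1.0172094.
Hence g_GBP = 1.0058367.
r = ln(1.0058367)/(90/365) = 0.023602 → 2.36%.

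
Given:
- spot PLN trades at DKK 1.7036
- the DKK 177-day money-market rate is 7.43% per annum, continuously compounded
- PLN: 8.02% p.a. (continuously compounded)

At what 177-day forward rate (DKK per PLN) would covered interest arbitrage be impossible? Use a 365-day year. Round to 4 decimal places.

T = 177/365 years.
DKK accumulates by e^(0.0743×177/365) = 1.0366874.
PLN accumulates by e^(0.0802×177/365) = 1.0396577.
So F = 1.7036 × 1.0366874 / 1.0396577 = 1.698733 (DKK/PLN).

1.6987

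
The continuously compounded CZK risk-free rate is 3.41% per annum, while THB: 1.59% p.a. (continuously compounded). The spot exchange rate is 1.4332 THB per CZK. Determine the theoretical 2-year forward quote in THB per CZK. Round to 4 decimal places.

T = 2 years.
THB accumulates by e^(0.0159×2) = 1.032311.
CZK accumulates by e^(0.0341×2) = 1.0705794.
CIP: F = S · (grow THB)/(grow CZK) = 1.4332 × 1.032311/1.0705794 = 1.381970 THB per CZK.

1.3820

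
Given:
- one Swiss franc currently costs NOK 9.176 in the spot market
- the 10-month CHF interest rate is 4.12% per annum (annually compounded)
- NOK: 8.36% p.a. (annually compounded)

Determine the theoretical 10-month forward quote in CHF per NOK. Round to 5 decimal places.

0.10541

T = 10/12 years.
NOK growth factor: (1 + 0.0836)^(10/12) = 1.0691964.
CHF growth factor: (1 + 0.0412)^(10/12) = 1.0342173.
Forward (NOK per CHF) = 9.176 × 1.0691964 / 1.0342173 = 9.486349.
Invert for CHF per NOK: 1 / 9.486349 = 0.10541.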